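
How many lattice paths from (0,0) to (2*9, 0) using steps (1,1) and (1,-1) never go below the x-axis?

Total monotonic paths to (9,9): C(18,9) = 48620.
Reflecting each bad path at its first crossing gives a bijection with paths to (8,10): C(18,10) = 43758.
Valid Dyck paths: 48620 - 43758.
(This is the Catalan number C_{9}.)

Final answer: C_{9} = 4862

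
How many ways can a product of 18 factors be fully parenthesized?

This is a standard Catalan-number count: the answer is C_n. Here n = 18 - 1 = 17.
C_n = (2n)!/(n!(n+1)!), so C_{17} = 34!/(17! x 18!) = C(34,17)/18 = 2333606220/18.

Final answer: C_{17} = 129644790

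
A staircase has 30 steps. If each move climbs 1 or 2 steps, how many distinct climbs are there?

Condition on the final move: it is a 1-step (f(n-1) ways to get there) or a 2-step (f(n-2) ways), so f(n) = f(n-1) + f(n-2), with f(1)=1, f(2)=2.
Iterating the recurrence: f(1)=1, f(2)=2, f(3)=3, f(4)=5, f(5)=8, f(6)=13, f(7)=21, f(8)=34, f(9)=55, f(10)=89, f(11)=144, f(12)=233, f(13)=377, f(14)=610, f(15)=987, f(16)=1597, f(17)=2584, f(18)=4181, f(19)=6765, f(20)=10946, f(21)=17711, f(22)=28657, f(23)=46368, f(24)=75025, f(25)=121393, f(26)=196418, f(27)=317811, f(28)=514229, f(29)=832040, f(30)=1346269.

Final answer: 1346269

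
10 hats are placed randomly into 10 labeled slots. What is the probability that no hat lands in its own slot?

D(n) = (n-1)(D(n-1) + D(n-2)), D(0)=1, D(1)=0.
Building up: D(2)=1, D(3)=2, D(4)=9, D(5)=44, D(6)=265, D(7)=1854, D(8)=14833, D(9)=133496, D(10)=1334961.
Total arrangements: 10! = 3628800.
Probability = D(10)/10! = 16481/44800.

Final answer: D(10)/10! = 1334961/3628800 = 0.367879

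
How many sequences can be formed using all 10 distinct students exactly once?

The number of ways to arrange 10 distinct objects is 10!.

Final answer: 10! = 3628800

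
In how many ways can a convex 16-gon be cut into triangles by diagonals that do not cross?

This is counted by the nth Catalan number C_n. Here n = 16 - 2 = 14.
C_n = (2n)!/(n!(n+1)!), so C_{14} = 28!/(14! x 15!) = C(28,14)/15 = 40116600/15.

Final answer: C_{14} = 2674440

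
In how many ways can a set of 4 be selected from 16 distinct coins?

C(16,4) = 16!/(4! x (16-4)!).

Final answer: C(16,4) = 1820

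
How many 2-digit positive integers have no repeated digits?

First digit: 9 (not 0). Second: 9 (not first). Third: 8, etc.
Total: 9 x 9.

Final answer: 81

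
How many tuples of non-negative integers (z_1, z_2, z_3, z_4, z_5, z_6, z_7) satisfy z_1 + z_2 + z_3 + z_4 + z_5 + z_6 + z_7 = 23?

Stars and bars with 23 stars and 6 bars:
C(23+7-1, 7-1) = C(29,6).

Final answer: C(29,6) = 475020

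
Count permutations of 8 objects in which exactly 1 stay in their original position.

Choose which 1 elements are fixed: C(8,1) = 8.
Derange the remaining 7 using D(j) = (j-1)(D(j-1) + D(j-2)), D(0)=1, D(1)=0: D(2)=1, D(3)=2, D(4)=9, D(5)=44, D(6)=265, D(7)=1854.
Total: 8 x 1854.

Final answer: C(8,1) D(7) = 14832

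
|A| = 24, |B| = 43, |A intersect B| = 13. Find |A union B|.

|A union B| = |A| + |B| - |A intersect B| = 24 + 43 - 13.

Final answer: 54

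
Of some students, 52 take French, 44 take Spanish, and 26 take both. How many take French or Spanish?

|A union B| = |A| + |B| - |A intersect B| = 52 + 44 - 26.

Final answer: 70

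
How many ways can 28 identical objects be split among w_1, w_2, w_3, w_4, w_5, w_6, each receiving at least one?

Substitute w'_i = w_i - 1 (so w'_i >= 0). Then sum w'_i = 28 - 6 = 22.
Stars and bars: C(22+6-1, 6-1) = C(27,5).

Final answer: C(27,5) = 80730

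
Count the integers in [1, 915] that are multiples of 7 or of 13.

Multiples of 7: 130. Multiples of 13: 70. Of both (lcm=91): 10.
By inclusion-exclusion: 130 + 70 - 10.

Final answer: 190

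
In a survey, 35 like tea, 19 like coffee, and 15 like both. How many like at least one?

|A union B| = |A| + |B| - |A intersect B| = 35 + 19 - 15.

Final answer: 39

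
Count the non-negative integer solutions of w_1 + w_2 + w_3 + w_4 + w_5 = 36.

Stars and bars with 36 stars and 4 bars:
C(36+5-1, 5-1) = C(40,4).

Final answer: C(40,4) = 91390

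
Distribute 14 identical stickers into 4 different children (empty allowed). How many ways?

Stars and bars: C(n+k-1, k-1) = C(17,3).

Final answer: C(17,3) = 680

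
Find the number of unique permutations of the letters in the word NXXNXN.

Letters (N:3, X:3). Total letters: 6.
Permutations = 6!/(3! x 3!).

Final answer: 20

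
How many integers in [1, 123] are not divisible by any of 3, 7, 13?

|div by 3|=41, |div by 7|=17, |div by 13|=9.
|div by 3&7|=5, |div by 3&13|=3, |div by 7&13|=1, |div by all|=0.
By inclusion-exclusion, divisible by at least one: 41+17+9-5-3-1+0 = 58.
Not divisible by any: 123 - 58.

Final answer: 65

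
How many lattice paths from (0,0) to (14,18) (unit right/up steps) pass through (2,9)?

Paths (0,0)->(2,9): C(11,9) = 55.
Paths (2,9)->(14,18): C(21,9) = 293930.
By multiplication principle: 55 x 293930.

Final answer: 16166150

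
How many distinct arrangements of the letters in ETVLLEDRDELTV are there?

Letters (D:2, E:3, L:3, R:1, T:2, V:2). Total letters: 13.
Permutations = 13!/(3! x 3! x 2! x 2! x 2!).

Final answer: 21621600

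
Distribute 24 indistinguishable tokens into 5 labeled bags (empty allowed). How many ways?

Stars and bars: C(n+k-1, k-1) = C(28,4).

Final answer: C(28,4) = 20475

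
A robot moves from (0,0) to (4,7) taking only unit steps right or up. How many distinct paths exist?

Each path has 4 right steps and 7 up steps in some order (11 steps total).
Choose which 7 of the 11 steps are up: C(11,7).

Final answer: C(11,7) = 330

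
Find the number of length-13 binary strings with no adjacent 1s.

Let a(n) count valid strings. If the last bit is 0 the prefix is any valid string of length n-1; if it is 1 the string must end in 01 with a valid prefix of length n-2. So a(n) = a(n-1) + a(n-2), a(1)=2, a(2)=3.
Building up term by term: a(1)=2, a(2)=3, a(3)=5, a(4)=8, a(5)=13, a(6)=21, a(7)=34, a(8)=55, a(9)=89, a(10)=144, a(11)=233, a(12)=377, a(13)=610.

Final answer: 610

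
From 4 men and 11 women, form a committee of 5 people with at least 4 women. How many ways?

Sum over valid woman counts:
C(11,4)C(4,1) = 1320
C(11,5)C(4,0) = 462
Total: 1320 + 462.

Final answer: 1782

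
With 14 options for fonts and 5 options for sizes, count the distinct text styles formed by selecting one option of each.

By the multiplication principle: 14 x 5.

Final answer: 70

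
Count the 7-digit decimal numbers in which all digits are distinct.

First digit: 9 (not 0). Second: 9 (not first). Third: 8, etc.
Total: 9 x 9 x 8 x 7 x 6 x 5 x 4.

Final answer: 544320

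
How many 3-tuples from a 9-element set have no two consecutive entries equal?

Let g(n) count such strings. g(1) = 9, and each valid string of length n-1 extends in 8 ways (any symbol but the last), so g(n) = 8 g(n-1).
Total: g(3) = 9 x 8^2.

Final answer: 9 x 8^{2} = 576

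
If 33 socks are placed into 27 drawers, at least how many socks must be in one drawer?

By the pigeonhole principle: ceiling(33/27).

Final answer: 2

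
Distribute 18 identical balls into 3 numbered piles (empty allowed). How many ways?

Stars and bars: C(n+k-1, k-1) = C(20,2).

Final answer: C(20,2) = 190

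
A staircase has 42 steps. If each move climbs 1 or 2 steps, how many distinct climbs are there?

Let f(n) count the ways. The last step is size 1 or 2, so f(n) = f(n-1) + f(n-2) with f(1)=1, f(2)=2.
Iterating the recurrence: f(1)=1, f(2)=2, f(3)=3, f(4)=5, f(5)=8, f(6)=13, f(7)=21, f(8)=34, f(9)=55, f(10)=89, f(11)=144, f(12)=233, f(13)=377, f(14)=610, f(15)=987, f(16)=1597, f(17)=2584, f(18)=4181, f(19)=6765, f(20)=10946, f(21)=17711, f(22)=28657, f(23)=46368, f(24)=75025, f(25)=121393, f(26)=196418, f(27)=317811, f(28)=514229, f(29)=832040, f(30)=1346269, f(31)=2178309, f(32)=3524578, f(33)=5702887, f(34)=9227465, f(35)=14930352, f(36)=24157817, f(37)=39088169, f(38)=63245986, f(39)=102334155, f(40)=165580141, f(41)=267914296, f(42)=433494437.

Final answer: 433494437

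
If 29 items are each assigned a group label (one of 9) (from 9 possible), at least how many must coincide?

There are 9 possible values for group label (one of 9). With 29 items and 9 categories, by pigeonhole: ceiling(29/9).

Final answer: 4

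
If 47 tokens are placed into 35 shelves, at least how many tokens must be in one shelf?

By the pigeonhole principle: ceiling(47/35).

Final answer: 2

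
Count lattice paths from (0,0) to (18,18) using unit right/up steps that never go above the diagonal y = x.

Total monotonic paths to (18,18): C(36,18) = 9075135300.
By the reflection principle, paths that go above the diagonal number C(36,19) = 8597496600.
Valid Dyck paths: 9075135300 - 8597496600.
(Check: C(36,18) - C(36,19) = C(36,18)/19, the Catalan number C_{18}.)

Final answer: C_{18} = 477638700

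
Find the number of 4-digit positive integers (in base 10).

These are the integers in [10^3, 10^4), so the count is 10^4 - 10^3 = 9 x 10^3.

Final answer: 9000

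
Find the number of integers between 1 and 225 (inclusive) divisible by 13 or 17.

Multiples of 13: 17. Multiples of 17: 13. Of both (lcm=221): 1.
By inclusion-exclusion: 17 + 13 - 1.

Final answer: 29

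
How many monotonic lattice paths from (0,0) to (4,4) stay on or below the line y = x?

Total monotonic paths to (4,4): C(8,4) = 70.
A path is bad iff it touches y = x + 1; reflecting its initial segment maps bad paths bijectively onto all paths to (3,5), of which there are C(8,5) = 56.
Valid Dyck paths: 70 - 56.
(This is the Catalan number C_{4}.)

Final answer: C_{4} = 14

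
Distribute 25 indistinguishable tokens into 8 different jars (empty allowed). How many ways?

Stars and bars: C(n+k-1, k-1) = C(32,7).

Final answer: C(32,7) = 3365856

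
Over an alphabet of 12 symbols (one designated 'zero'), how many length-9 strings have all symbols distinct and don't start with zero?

First digit: 11 (nonzero). Second: 11 (not first). Third: 10, etc.
Total: 11 x 11 x 10 x 9 x 8 x 7 x 6 x 5 x 4.

Final answer: 73180800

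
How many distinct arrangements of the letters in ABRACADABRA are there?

Letters (A:5, B:2, C:1, D:1, R:2). Total letters: 11.
Permutations = 11!/(5! x 2! x 2!).

Final answer: 83160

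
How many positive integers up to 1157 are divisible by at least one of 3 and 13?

Multiples of 3: 385. Multiples of 13: 89. Of both (lcm=39): 29.
By inclusion-exclusion: 385 + 89 - 29.

Final answer: 445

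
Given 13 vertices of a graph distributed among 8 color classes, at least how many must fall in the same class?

By pigeonhole with 13 objects and 8 categories: ceiling(13/8).

Final answer: 2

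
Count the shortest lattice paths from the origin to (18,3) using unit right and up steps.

Each path has 18 right steps and 3 up steps in some order (21 steps total).
Choose which 3 of the 21 steps are up: C(21,3).

Final answer: C(21,3) = 1330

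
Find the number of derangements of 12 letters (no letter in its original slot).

Derangements satisfy D(n) = (n-1)(D(n-1) + D(n-2)), starting from D(0)=1, D(1)=0.
D(2) = 1 x (0 + 1) = 1
D(3) = 2 x (1 + 0) = 2
D(4) = 3 x (2 + 1) = 9
D(5) = 4 x (9 + 2) = 44
D(6) = 5 x (44 + 9) = 265
D(7) = 6 x (265 + 44) = 1854
D(8) = 7 x (1854 + 265) = 14833
D(9) = 8 x (14833 + 1854) = 133496
D(10) = 9 x (133496 + 14833) = 1334961
D(11) = 10 x (1334961 + 133496) = 14684570
D(12) = 11 x (D(11) + D(10)) = 11 x (14684570 + 1334961)

Final answer: D(12) = 176214841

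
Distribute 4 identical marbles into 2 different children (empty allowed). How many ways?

Stars and bars: C(n+k-1, k-1) = C(5,1).

Final answer: C(5,1) = 5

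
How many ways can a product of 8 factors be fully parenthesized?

The structures are counted by the Catalan number C_n. Here n = 8 - 1 = 7.
C_n = C(2n,n) - C(2n,n+1), so C_{7} = C(14,7) - C(14,8) = 3432 - 3003.

Final answer: C_{7} = 429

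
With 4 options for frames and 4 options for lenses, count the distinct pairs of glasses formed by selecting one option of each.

By the multiplication principle: 4 x 4.

Final answer: 16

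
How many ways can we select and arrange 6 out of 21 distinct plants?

P(21,6) = 21!/(21-6)! = 21!/15!.

Final answer: P(21,6) = 39070080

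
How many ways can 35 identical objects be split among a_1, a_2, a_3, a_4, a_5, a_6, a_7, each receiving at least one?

Substitute a'_i = a_i - 1 (so a'_i >= 0). Then sum a'_i = 35 - 7 = 28.
Stars and bars: C(28+7-1, 7-1) = C(34,6).

Final answer: C(34,6) = 1344904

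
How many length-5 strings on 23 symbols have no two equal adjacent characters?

First character: 23 choices. Each subsequent: 22 choices (must differ from the previous one).
Total: 23 x 22^4.

Final answer: 23 x 22^{4} = 5387888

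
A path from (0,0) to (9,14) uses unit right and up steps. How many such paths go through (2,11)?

Paths (0,0)->(2,11): C(13,11) = 78.
Paths (2,11)->(9,14): C(10,3) = 120.
By multiplication principle: 78 x 120.

Final answer: 9360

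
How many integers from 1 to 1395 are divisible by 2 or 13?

Multiples of 2: 697. Multiples of 13: 107. Of both (lcm=26): 53.
By inclusion-exclusion: 697 + 107 - 53.

Final answer: 751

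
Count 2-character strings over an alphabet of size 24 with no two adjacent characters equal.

First character: 24 choices. Each subsequent: 23 choices (must differ from the previous one).
Total: 24 x 23^1.

Final answer: 24 x 23^{1} = 552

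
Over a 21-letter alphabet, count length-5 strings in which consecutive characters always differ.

First character: 21 choices. Each subsequent: 20 choices (must differ from the previous one).
Total: 21 x 20^4.

Final answer: 21 x 20^{4} = 3360000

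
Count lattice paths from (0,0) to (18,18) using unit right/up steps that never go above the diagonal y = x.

Total monotonic paths to (18,18): C(36,18) = 9075135300.
Reflecting each bad path at its first crossing gives a bijection with paths to (17,19): C(36,19) = 8597496600.
Valid Dyck paths: 9075135300 - 8597496600.
(These counts are the Catalan numbers.)

Final answer: C_{18} = 477638700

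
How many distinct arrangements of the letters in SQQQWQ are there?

Letters (Q:4, S:1, W:1). Total letters: 6.
Permutations = 6!/(4!).

Final answer: 30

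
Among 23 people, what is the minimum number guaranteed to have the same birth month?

There are 12 possible values for birth month. With 23 people and 12 categories, by pigeonhole: ceiling(23/12).

Final answer: 2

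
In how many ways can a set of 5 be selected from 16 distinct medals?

C(16,5) = 16!/(5! x 11!).

Final answer: \binom{16}{5} = 4368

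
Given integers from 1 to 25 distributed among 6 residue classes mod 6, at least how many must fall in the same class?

By pigeonhole with 25 objects and 6 categories: ceiling(25/6).

Final answer: 5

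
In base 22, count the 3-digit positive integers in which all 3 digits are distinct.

The leading digit has 21 choices (anything but zero); the next has 21 (anything but the first), then 20, and so on, one fewer each time.
Total: 21 x 21 x 20.

Final answer: 8820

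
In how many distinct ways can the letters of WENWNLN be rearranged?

Letters (E:1, L:1, N:3, W:2). Total letters: 7.
Permutations = 7!/(3! x 2!).

Final answer: 420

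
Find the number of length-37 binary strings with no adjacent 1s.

Classify by the final bit: ...0 gives a(n-1) strings, ...01 gives a(n-2) strings. Thus a(n) = a(n-1) + a(n-2) with a(1)=2, a(2)=3.
Iterating the recurrence: a(1)=2, a(2)=3, a(3)=5, a(4)=8, a(5)=13, a(6)=21, a(7)=34, a(8)=55, a(9)=89, a(10)=144, a(11)=233, a(12)=377, a(13)=610, a(14)=987, a(15)=1597, a(16)=2584, a(17)=4181, a(18)=6765, a(19)=10946, a(20)=17711, a(21)=28657, a(22)=46368, a(23)=75025, a(24)=121393, a(25)=196418, a(26)=317811, a(27)=514229, a(28)=832040, a(29)=1346269, a(30)=2178309, a(31)=3524578, a(32)=5702887, a(33)=9227465, a(34)=14930352, a(35)=24157817, a(36)=39088169, a(37)=63245986.

Final answer: 63245986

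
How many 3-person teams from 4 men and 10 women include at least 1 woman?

Sum over valid woman counts:
C(10,1)C(4,2) = 60
C(10,2)C(4,1) = 180
C(10,3)C(4,0) = 120
Total: 60 + 180 + 120.

Final answer: 360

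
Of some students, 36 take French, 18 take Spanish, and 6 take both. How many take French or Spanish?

|A union B| = |A| + |B| - |A intersect B| = 36 + 18 - 6.

Final answer: 48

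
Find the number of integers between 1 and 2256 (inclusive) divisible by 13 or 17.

Multiples of 13: 173. Multiples of 17: 132. Of both (lcm=221): 10.
By inclusion-exclusion: 173 + 132 - 10.

Final answer: 295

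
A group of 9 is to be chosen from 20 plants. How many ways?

C(20,9) = 20!/(9! x 11!).

Final answer: \binom{20}{9} = 167960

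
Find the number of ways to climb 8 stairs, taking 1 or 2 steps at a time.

Condition on the final move: it is a 1-step (f(n-1) ways to get there) or a 2-step (f(n-2) ways), so f(n) = f(n-1) + f(n-2), with f(1)=1, f(2)=2.
Iterating the recurrence: f(1)=1, f(2)=2, f(3)=3, f(4)=5, f(5)=8, f(6)=13, f(7)=21, f(8)=34.

Final answer: 34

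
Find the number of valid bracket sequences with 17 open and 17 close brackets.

This is a standard Catalan-number count: the answer is C_n. Here n = 17 (pairs).
C_n = C(2n,n) - C(2n,n+1), so C_{17} = C(34,17) - C(34,18) = 2333606220 - 2203961430.

Final answer: C_{17} = 129644790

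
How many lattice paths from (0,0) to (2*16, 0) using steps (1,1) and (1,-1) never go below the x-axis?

Total monotonic paths to (16,16): C(32,16) = 601080390.
By the reflection principle, paths that go above the diagonal number C(32,17) = 565722720.
Valid Dyck paths: 601080390 - 565722720.
(This is the Catalan number C_{16}.)

Final answer: C_{16} = 35357670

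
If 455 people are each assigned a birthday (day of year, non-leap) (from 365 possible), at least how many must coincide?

There are 365 possible values for birthday (day of year, non-leap). With 455 people and 365 categories, by pigeonhole: ceiling(455/365).

Final answer: 2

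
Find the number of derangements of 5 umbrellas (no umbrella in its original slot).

D(n) = (n-1)(D(n-1) + D(n-2)), D(0)=1, D(1)=0.
D(2) = 1 x (0 + 1) = 1
D(3) = 2 x (1 + 0) = 2
D(4) = 3 x (2 + 1) = 9
D(5) = 4 x (D(4) + D(3)) = 4 x (9 + 2)

Final answer: D(5) = 44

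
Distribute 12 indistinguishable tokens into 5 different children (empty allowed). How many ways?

Stars and bars: C(n+k-1, k-1) = C(16,4).

Final answer: C(16,4) = 1820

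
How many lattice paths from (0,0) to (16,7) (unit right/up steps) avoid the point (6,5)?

Total paths to (16,7): C(23,7) = 245157.
Paths through (6,5): C(11,5) x C(12,2) = 30492.
Avoiding (6,5): 245157 - 30492.

Final answer: 214665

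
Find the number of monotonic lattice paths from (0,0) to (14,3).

Each path has 14 right steps and 3 up steps in some order (17 steps total).
Choose which 3 of the 17 steps are up: C(17,3).

Final answer: C(17,3) = 680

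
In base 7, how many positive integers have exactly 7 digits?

These are the integers in [7^6, 7^7), so the count is 7^7 - 7^6 = 6 x 7^6.

Final answer: 705894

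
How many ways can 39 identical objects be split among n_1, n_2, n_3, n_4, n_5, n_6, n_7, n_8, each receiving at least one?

Substitute n'_i = n_i - 1 (so n'_i >= 0). Then sum n'_i = 39 - 8 = 31.
Stars and bars: C(31+8-1, 8-1) = C(38,7).

Final answer: C(38,7) = 12620256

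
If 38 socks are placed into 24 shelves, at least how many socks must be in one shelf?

By the pigeonhole principle: ceiling(38/24).

Final answer: 2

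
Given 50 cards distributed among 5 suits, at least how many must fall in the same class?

By pigeonhole with 50 objects and 5 categories: ceiling(50/5).

Final answer: 10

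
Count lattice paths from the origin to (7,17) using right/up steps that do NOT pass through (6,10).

Total paths to (7,17): C(24,17) = 346104.
Paths through (6,10): C(16,10) x C(8,7) = 64064.
Avoiding (6,10): 346104 - 64064.

Final answer: 282040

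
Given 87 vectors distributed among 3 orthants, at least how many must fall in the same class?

By pigeonhole with 87 objects and 3 categories: ceiling(87/3).

Final answer: 29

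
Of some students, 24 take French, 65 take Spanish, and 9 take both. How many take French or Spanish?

|A union B| = |A| + |B| - |A intersect B| = 24 + 65 - 9.

Final answer: 80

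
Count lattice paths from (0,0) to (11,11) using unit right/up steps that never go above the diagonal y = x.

Total monotonic paths to (11,11): C(22,11) = 705432.
A path is bad iff it touches y = x + 1; reflecting its initial segment maps bad paths bijectively onto all paths to (10,12), of which there are C(22,12) = 646646.
Valid Dyck paths: 705432 - 646646.
(These counts are the Catalan numbers.)

Final answer: C_{11} = 58786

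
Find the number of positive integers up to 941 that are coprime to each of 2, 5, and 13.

|div by 2|=470, |div by 5|=188, |div by 13|=72.
|div by 2&5|=94, |div by 2&13|=36, |div by 5&13|=14, |div by all|=7.
By inclusion-exclusion, divisible by at least one: 470+188+72-94-36-14+7 = 593.
Not divisible by any: 941 - 593.

Final answer: 348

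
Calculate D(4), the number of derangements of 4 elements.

Derangements satisfy D(n) = (n-1)(D(n-1) + D(n-2)), starting from D(0)=1, D(1)=0.
D(2) = 1 x (0 + 1) = 1
D(3) = 2 x (1 + 0) = 2
D(4) = 3 x (D(3) + D(2)) = 3 x (2 + 1)

Final answer: D(4) = 9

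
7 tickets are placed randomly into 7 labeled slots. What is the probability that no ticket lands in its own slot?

Use the recurrence D(n) = (n-1)(D(n-1) + D(n-2)) with D(0)=1, D(1)=0.
Building up: D(2)=1, D(3)=2, D(4)=9, D(5)=44, D(6)=265, D(7)=1854.
Total arrangements: 7! = 5040.
Probability = D(7)/7! = 103/280.

Final answer: D(7)/7! = 1854/5040 = 0.367857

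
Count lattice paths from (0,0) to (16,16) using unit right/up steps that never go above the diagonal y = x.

Total monotonic paths to (16,16): C(32,16) = 601080390.
By the reflection principle, paths that go above the diagonal number C(32,17) = 565722720.
Valid Dyck paths: 601080390 - 565722720.
(Check: C(32,16) - C(32,17) = C(32,16)/17, the Catalan number C_{16}.)

Final answer: C_{16} = 35357670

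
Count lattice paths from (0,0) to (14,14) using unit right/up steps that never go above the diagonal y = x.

Total monotonic paths to (14,14): C(28,14) = 40116600.
Paths that cross above y=x (reflection bijection): C(28,15) = 37442160.
Valid Dyck paths: 40116600 - 37442160.
(Equivalently, C_{14} = C(28,14)/15 = 40116600/15.)

Final answer: C_{14} = 2674440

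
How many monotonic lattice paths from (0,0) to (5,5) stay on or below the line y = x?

Total monotonic paths to (5,5): C(10,5) = 252.
Reflecting each bad path at its first crossing gives a bijection with paths to (4,6): C(10,6) = 210.
Valid Dyck paths: 252 - 210.
(This is the Catalan number C_{5}.)

Final answer: C_{5} = 42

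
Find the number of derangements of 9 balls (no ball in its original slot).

D(n) = (n-1)(D(n-1) + D(n-2)), D(0)=1, D(1)=0.
D(2) = 1 x (0 + 1) = 1
D(3) = 2 x (1 + 0) = 2
D(4) = 3 x (2 + 1) = 9
D(5) = 4 x (9 + 2) = 44
D(6) = 5 x (44 + 9) = 265
D(7) = 6 x (265 + 44) = 1854
D(8) = 7 x (1854 + 265) = 14833
D(9) = 8 x (D(8) + D(7)) = 8 x (14833 + 1854)

Final answer: D(9) = 133496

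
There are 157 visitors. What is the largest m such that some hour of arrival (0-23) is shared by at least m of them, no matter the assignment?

There are 24 possible values for hour of arrival (0-23). With 157 visitors and 24 categories, by pigeonhole: ceiling(157/24).

Final answer: 7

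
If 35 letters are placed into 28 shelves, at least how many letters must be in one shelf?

By the pigeonhole principle: ceiling(35/28).

Final answer: 2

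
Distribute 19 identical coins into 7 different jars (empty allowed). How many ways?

Stars and bars: C(n+k-1, k-1) = C(25,6).

Final answer: C(25,6) = 177100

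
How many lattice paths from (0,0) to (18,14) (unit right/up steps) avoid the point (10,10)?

Total paths to (18,14): C(32,14) = 471435600.
Paths through (10,10): C(20,10) x C(12,4) = 91454220.
Avoiding (10,10): 471435600 - 91454220.

Final answer: 379981380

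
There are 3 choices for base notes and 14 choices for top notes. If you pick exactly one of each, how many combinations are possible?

By the multiplication principle: 3 x 14.

Final answer: 42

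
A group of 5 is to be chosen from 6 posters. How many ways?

C(6,5) = 6!/(5! x (6-5)!).

Final answer: C(6,5) = 6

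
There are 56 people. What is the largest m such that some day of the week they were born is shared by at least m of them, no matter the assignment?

There are 7 possible values for day of the week they were born. With 56 people and 7 categories, by pigeonhole: ceiling(56/7).

Final answer: 8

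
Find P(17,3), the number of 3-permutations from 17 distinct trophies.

P(17,3) = 17!/(17-3)! = 17!/14!.

Final answer: P(17,3) = 4080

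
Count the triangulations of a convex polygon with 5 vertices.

This is counted by the nth Catalan number C_n. Here n = 5 - 2 = 3.
Using C_0 = 1 and C_(k+1) = C_k x 2(2k+1)/(k+2), build up term by term: C_1=1, C_2=2, C_3=5.

Final answer: C_{3} = 5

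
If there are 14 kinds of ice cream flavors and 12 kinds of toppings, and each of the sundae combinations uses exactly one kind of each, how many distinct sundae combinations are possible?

By the multiplication principle: 14 x 12.

Final answer: 168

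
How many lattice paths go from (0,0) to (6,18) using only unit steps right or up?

Each path has 6 right steps and 18 up steps in some order (24 steps total).
Choose which 18 of the 24 steps are up: C(24,18).

Final answer: C(24,18) = 134596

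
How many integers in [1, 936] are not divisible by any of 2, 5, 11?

|div by 2|=468, |div by 5|=187, |div by 11|=85.
|div by 2&5|=93, |div by 2&11|=42, |div by 5&11|=17, |div by all|=8.
By inclusion-exclusion, divisible by at least one: 468+187+85-93-42-17+8 = 596.
Not divisible by any: 936 - 596.

Final answer: 340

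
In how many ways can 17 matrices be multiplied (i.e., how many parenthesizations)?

The structures are counted by the Catalan number C_n. Here n = 17 - 1 = 16.
C_n = C(2n,n) - C(2n,n+1), so C_{16} = C(32,16) - C(32,17) = 601080390 - 565722720.

Final answer: C_{16} = 35357670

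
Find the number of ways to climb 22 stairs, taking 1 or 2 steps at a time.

Let f(n) count the ways. The last step is size 1 or 2, so f(n) = f(n-1) + f(n-2) with f(1)=1, f(2)=2.
Building up term by term: f(1)=1, f(2)=2, f(3)=3, f(4)=5, f(5)=8, f(6)=13, f(7)=21, f(8)=34, f(9)=55, f(10)=89, f(11)=144, f(12)=233, f(13)=377, f(14)=610, f(15)=987, f(16)=1597, f(17)=2584, f(18)=4181, f(19)=6765, f(20)=10946, f(21)=17711, f(22)=28657.

Final answer: 28657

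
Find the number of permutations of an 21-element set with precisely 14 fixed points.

Choose which 14 elements are fixed: C(21,14) = 116280.
Derange the remaining 7 using D(j) = (j-1)(D(j-1) + D(j-2)), D(0)=1, D(1)=0: D(2)=1, D(3)=2, D(4)=9, D(5)=44, D(6)=265, D(7)=1854.
Total: 116280 x 1854.

Final answer: C(21,14) D(7) = 215583120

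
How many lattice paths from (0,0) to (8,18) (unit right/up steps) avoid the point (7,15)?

Total paths to (8,18): C(26,18) = 1562275.
Paths through (7,15): C(22,15) x C(4,3) = 682176.
Avoiding (7,15): 1562275 - 682176.

Final answer: 880099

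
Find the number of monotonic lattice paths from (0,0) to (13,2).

Each path has 13 right steps and 2 up steps in some order (15 steps total).
Choose which 2 of the 15 steps are up: C(15,2).

Final answer: C(15,2) = 105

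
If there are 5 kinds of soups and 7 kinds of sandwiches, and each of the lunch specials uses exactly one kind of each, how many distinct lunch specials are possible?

By the multiplication principle: 5 x 7.

Final answer: 35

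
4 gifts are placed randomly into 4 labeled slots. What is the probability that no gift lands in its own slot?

Derangements satisfy D(n) = (n-1)(D(n-1) + D(n-2)), starting from D(0)=1, D(1)=0.
Building up: D(2)=1, D(3)=2, D(4)=9.
Total arrangements: 4! = 24.
Probability = D(4)/4! = 3/8.

Final answer: D(4)/4! = 9/24 = 0.375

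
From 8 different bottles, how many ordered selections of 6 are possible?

P(8,6) = 8!/(8-6)! = 8!/2!.

Final answer: P(8,6) = 20160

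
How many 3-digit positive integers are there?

These are the integers in [10^2, 10^3), so the count is 10^3 - 10^2 = 9 x 10^2.

Final answer: 900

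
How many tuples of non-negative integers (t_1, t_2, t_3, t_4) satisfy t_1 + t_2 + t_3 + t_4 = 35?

Stars and bars with 35 stars and 3 bars:
C(35+4-1, 4-1) = C(38,3).

Final answer: C(38,3) = 8436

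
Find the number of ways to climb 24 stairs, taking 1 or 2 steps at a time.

Condition on the final move: it is a 1-step (f(n-1) ways to get there) or a 2-step (f(n-2) ways), so f(n) = f(n-1) + f(n-2), with f(1)=1, f(2)=2.
Computing successive values: f(1)=1, f(2)=2, f(3)=3, f(4)=5, f(5)=8, f(6)=13, f(7)=21, f(8)=34, f(9)=55, f(10)=89, f(11)=144, f(12)=233, f(13)=377, f(14)=610, f(15)=987, f(16)=1597, f(17)=2584, f(18)=4181, f(19)=6765, f(20)=10946, f(21)=17711, f(22)=28657, f(23)=46368, f(24)=75025.

Final answer: 75025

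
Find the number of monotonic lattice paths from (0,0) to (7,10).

Each path has 7 right steps and 10 up steps in some order (17 steps total).
Choose which 10 of the 17 steps are up: C(17,10).

Final answer: C(17,10) = 19448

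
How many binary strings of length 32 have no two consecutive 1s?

Let a(n) count valid strings. If the last bit is 0 the prefix is any valid string of length n-1; if it is 1 the string must end in 01 with a valid prefix of length n-2. So a(n) = a(n-1) + a(n-2), a(1)=2, a(2)=3.
Iterating the recurrence: a(1)=2, a(2)=3, a(3)=5, a(4)=8, a(5)=13, a(6)=21, a(7)=34, a(8)=55, a(9)=89, a(10)=144, a(11)=233, a(12)=377, a(13)=610, a(14)=987, a(15)=1597, a(16)=2584, a(17)=4181, a(18)=6765, a(19)=10946, a(20)=17711, a(21)=28657, a(22)=46368, a(23)=75025, a(24)=121393, a(25)=196418, a(26)=317811, a(27)=514229, a(28)=832040, a(29)=1346269, a(30)=2178309, a(31)=3524578, a(32)=5702887.

Final answer: 5702887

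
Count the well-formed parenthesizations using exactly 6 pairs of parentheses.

This is a standard Catalan-number count: the answer is C_n. Here n = 6 (pairs).
C_n = (2n)!/(n!(n+1)!), so C_{6} = 12!/(6! x 7!) = C(12,6)/7 = 924/7.

Final answer: C_{6} = 132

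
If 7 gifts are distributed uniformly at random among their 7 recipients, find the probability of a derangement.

D(n) = (n-1)(D(n-1) + D(n-2)), D(0)=1, D(1)=0.
Building up: D(2)=1, D(3)=2, D(4)=9, D(5)=44, D(6)=265, D(7)=1854.
Total arrangements: 7! = 5040.
Probability = D(7)/7! = 103/280.

Final answer: D(7)/7! = 1854/5040 = 0.367857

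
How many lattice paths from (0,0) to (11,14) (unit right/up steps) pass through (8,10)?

Paths (0,0)->(8,10): C(18,10) = 43758.
Paths (8,10)->(11,14): C(7,4) = 35.
By multiplication principle: 43758 x 35.

Final answer: 1531530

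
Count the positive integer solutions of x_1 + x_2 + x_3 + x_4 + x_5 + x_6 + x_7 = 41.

Substitute x'_i = x_i - 1 (so x'_i >= 0). Then sum x'_i = 41 - 7 = 34.
Stars and bars: C(34+7-1, 7-1) = C(40,6).

Final answer: C(40,6) = 3838380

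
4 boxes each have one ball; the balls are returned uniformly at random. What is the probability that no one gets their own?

Derangements satisfy D(n) = (n-1)(D(n-1) + D(n-2)), starting from D(0)=1, D(1)=0.
Building up: D(2)=1, D(3)=2, D(4)=9.
Total arrangements: 4! = 24.
Probability = D(4)/4! = 3/8.

Final answer: D(4)/4! = 9/24 = 0.375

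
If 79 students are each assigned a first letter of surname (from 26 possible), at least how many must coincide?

There are 26 possible values for first letter of surname. With 79 students and 26 categories, by pigeonhole: ceiling(79/26).

Final answer: 4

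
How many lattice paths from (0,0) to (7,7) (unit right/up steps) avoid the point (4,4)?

Total paths to (7,7): C(14,7) = 3432.
Paths through (4,4): C(8,4) x C(6,3) = 1400.
Avoiding (4,4): 3432 - 1400.

Final answer: 2032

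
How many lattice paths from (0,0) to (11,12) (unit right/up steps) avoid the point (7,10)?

Total paths to (11,12): C(23,12) = 1352078.
Paths through (7,10): C(17,10) x C(6,2) = 291720.
Avoiding (7,10): 1352078 - 291720.

Final answer: 1060358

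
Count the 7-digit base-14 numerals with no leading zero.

In base 14, the leading digit has 13 choices (1..13); each of the remaining 6 digits has 14 choices.
Total: 13 x 14^6.

Final answer: 97883968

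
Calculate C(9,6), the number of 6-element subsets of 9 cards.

C(9,6) = 9!/(6! x 3!).

Final answer: \binom{9}{6} = 84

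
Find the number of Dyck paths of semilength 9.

Total monotonic paths to (9,9): C(18,9) = 48620.
A path is bad iff it touches y = x + 1; reflecting its initial segment maps bad paths bijectively onto all paths to (8,10), of which there are C(18,10) = 43758.
Valid Dyck paths: 48620 - 43758.
(Equivalently, C_{9} = C(18,9)/10 = 48620/10.)

Final answer: C_{9} = 4862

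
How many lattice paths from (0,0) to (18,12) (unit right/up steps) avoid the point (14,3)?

Total paths to (18,12): C(30,12) = 86493225.
Paths through (14,3): C(17,3) x C(13,9) = 486200.
Avoiding (14,3): 86493225 - 486200.

Final answer: 86007025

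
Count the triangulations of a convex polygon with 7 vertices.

This is counted by the nth Catalan number C_n. Here n = 7 - 2 = 5.
C_n = C(2n,n)/(n+1), so C_{5} = C(10,5)/6 = 252/6.

Final answer: C_{5} = 42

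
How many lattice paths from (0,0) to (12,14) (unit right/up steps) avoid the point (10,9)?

Total paths to (12,14): C(26,14) = 9657700.
Paths through (10,9): C(19,9) x C(7,5) = 1939938.
Avoiding (10,9): 9657700 - 1939938.

Final answer: 7717762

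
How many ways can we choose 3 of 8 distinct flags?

C(8,3) = 8!/(3! x 5!).

Final answer: \binom{8}{3} = 56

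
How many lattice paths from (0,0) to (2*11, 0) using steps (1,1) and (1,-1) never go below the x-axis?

Total monotonic paths to (11,11): C(22,11) = 705432.
By the reflection principle, paths that go above the diagonal number C(22,12) = 646646.
Valid Dyck paths: 705432 - 646646.
(These counts are the Catalan numbers.)

Final answer: C_{11} = 58786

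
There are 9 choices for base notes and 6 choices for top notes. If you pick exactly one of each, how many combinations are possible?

By the multiplication principle: 9 x 6.

Final answer: 54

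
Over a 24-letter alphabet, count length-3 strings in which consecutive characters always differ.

First character: 24 choices. Each subsequent: 23 choices (must differ from the previous one).
Total: 24 x 23^2.

Final answer: 24 x 23^{2} = 12696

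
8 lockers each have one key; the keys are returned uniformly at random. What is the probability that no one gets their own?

Use the recurrence D(n) = (n-1)(D(n-1) + D(n-2)) with D(0)=1, D(1)=0.
Building up: D(2)=1, D(3)=2, D(4)=9, D(5)=44, D(6)=265, D(7)=1854, D(8)=14833.
Total arrangements: 8! = 40320.
Probability = D(8)/8! = 2119/5760.

Final answer: D(8)/8! = 14833/40320 = 0.367882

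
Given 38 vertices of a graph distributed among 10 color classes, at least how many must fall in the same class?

By pigeonhole with 38 objects and 10 categories: ceiling(38/10).

Final answer: 4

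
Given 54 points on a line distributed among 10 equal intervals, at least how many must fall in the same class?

By pigeonhole with 54 objects and 10 categories: ceiling(54/10).

Final answer: 6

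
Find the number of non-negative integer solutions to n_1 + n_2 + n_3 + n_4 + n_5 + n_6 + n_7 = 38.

Stars and bars with 38 stars and 6 bars:
C(38+7-1, 7-1) = C(44,6).

Final answer: C(44,6) = 7059052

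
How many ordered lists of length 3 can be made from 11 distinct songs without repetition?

P(11,3) = 11!/(11-3)! = 11!/8!.

Final answer: P(11,3) = 990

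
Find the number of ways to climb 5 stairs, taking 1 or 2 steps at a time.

Condition on the final move: it is a 1-step (f(n-1) ways to get there) or a 2-step (f(n-2) ways), so f(n) = f(n-1) + f(n-2), with f(1)=1, f(2)=2.
Iterating the recurrence: f(1)=1, f(2)=2, f(3)=3, f(4)=5, f(5)=8.

Final answer: 8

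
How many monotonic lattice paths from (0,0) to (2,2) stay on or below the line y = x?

Total monotonic paths to (2,2): C(4,2) = 6.
A path is bad iff it touches y = x + 1; reflecting its initial segment maps bad paths bijectively onto all paths to (1,3), of which there are C(4,3) = 4.
Valid Dyck paths: 6 - 4.
(These counts are the Catalan numbers.)

Final answer: C_{2} = 2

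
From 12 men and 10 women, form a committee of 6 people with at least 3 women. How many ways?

Sum over valid woman counts:
C(10,3)C(12,3) = 26400
C(10,4)C(12,2) = 13860
C(10,5)C(12,1) = 3024
C(10,6)C(12,0) = 210
Total: 26400 + 13860 + 3024 + 210.

Final answer: 43494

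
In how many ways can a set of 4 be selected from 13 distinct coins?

C(13,4) = 13!/(4! x (13-4)!).

Final answer: C(13,4) = 715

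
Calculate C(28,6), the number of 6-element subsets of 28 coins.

C(28,6) = 28!/(6! x 22!).

Final answer: \binom{28}{6} = 376740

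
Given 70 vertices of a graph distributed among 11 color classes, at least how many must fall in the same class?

By pigeonhole with 70 objects and 11 categories: ceiling(70/11).

Final answer: 7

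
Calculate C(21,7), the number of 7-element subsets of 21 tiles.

C(21,7) = 21!/(7! x 14!).

Final answer: \binom{21}{7} = 116280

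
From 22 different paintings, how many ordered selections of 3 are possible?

P(22,3) = 22!/(22-3)! = 22!/19!.

Final answer: P(22,3) = 9240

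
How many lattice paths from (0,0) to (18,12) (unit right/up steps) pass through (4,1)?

Paths (0,0)->(4,1): C(5,1) = 5.
Paths (4,1)->(18,12): C(25,11) = 4457400.
By multiplication principle: 5 x 4457400.

Final answer: 22287000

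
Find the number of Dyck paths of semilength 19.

Total monotonic paths to (19,19): C(38,19) = 35345263800.
By the reflection principle, paths that go above the diagonal number C(38,20) = 33578000610.
Valid Dyck paths: 35345263800 - 33578000610.
(This is the Catalan number C_{19}.)

Final answer: C_{19} = 1767263190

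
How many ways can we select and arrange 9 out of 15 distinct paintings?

P(15,9) = 15!/(15-9)! = 15!/6!.

Final answer: P(15,9) = 1816214400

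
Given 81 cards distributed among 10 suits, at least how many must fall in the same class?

By pigeonhole with 81 objects and 10 categories: ceiling(81/10).

Final answer: 9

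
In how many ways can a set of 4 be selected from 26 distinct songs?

C(26,4) = 26!/(4! x 22!).

Final answer: \binom{26}{4} = 14950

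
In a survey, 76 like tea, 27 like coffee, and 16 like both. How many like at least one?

|A union B| = |A| + |B| - |A intersect B| = 76 + 27 - 16.

Final answer: 87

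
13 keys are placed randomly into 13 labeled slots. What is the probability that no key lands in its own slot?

Use the recurrence D(n) = (n-1)(D(n-1) + D(n-2)) with D(0)=1, D(1)=0.
Building up: D(2)=1, D(3)=2, D(4)=9, D(5)=44, D(6)=265, D(7)=1854, D(8)=14833, D(9)=133496, D(10)=1334961, D(11)=14684570, D(12)=176214841, D(13)=2290792932.
Total arrangements: 13! = 6227020800.
Probability = D(13)/13! = 63633137/172972800.

Final answer: D(13)/13! = 2290792932/6227020800 = 0.367879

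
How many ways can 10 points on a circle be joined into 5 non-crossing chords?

This is a standard Catalan-number count: the answer is C_n. Here n = 10/2 = 5.
C_n = C(2n,n) - C(2n,n+1), so C_{5} = C(10,5) - C(10,6) = 252 - 210.

Final answer: C_{5} = 42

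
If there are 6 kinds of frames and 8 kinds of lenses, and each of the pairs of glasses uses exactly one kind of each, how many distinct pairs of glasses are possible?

By the multiplication principle: 6 x 8.

Final answer: 48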